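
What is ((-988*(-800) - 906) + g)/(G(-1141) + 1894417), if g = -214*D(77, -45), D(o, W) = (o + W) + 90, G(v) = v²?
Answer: 381693/1598149 ≈ 0.23883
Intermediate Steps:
D(o, W) = 90 + W + o (D(o, W) = (W + o) + 90 = 90 + W + o)
g = -26108 (g = -214*(90 - 45 + 77) = -214*122 = -26108)
((-988*(-800) - 906) + g)/(G(-1141) + 1894417) = ((-988*(-800) - 906) - 26108)/((-1141)² + 1894417) = ((790400 - 906) - 26108)/(1301881 + 1894417) = (789494 - 26108)/3196298 = 763386*(1/3196298) = 381693/1598149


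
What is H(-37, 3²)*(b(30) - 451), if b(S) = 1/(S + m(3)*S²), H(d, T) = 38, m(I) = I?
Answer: -23393351/1365 ≈ -17138.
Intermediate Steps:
b(S) = 1/(S + 3*S²)
H(-37, 3²)*(b(30) - 451) = 38*(1/(30*(1 + 3*30)) - 451) = 38*(1/(30*(1 + 90)) - 451) = 38*((1/30)/91 - 451) = 38*((1/30)*(1/91) - 451) = 38*(1/2730 - 451) = 38*(-1231229/2730) = -23393351/1365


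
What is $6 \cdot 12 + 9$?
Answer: $81$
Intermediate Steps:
$6 \cdot 12 + 9 = 72 + 9 = 81$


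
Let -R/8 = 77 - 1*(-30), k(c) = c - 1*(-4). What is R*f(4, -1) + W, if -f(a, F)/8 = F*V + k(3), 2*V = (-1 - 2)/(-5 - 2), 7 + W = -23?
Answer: 325070/7 ≈ 46439.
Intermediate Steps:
k(c) = 4 + c (k(c) = c + 4 = 4 + c)
W = -30 (W = -7 - 23 = -30)
V = 3/14 (V = ((-1 - 2)/(-5 - 2))/2 = (-3/(-7))/2 = (-3*(-⅐))/2 = (½)*(3/7) = 3/14 ≈ 0.21429)
f(a, F) = -56 - 12*F/7 (f(a, F) = -8*(F*(3/14) + (4 + 3)) = -8*(3*F/14 + 7) = -8*(7 + 3*F/14) = -56 - 12*F/7)
R = -856 (R = -8*(77 - 1*(-30)) = -8*(77 + 30) = -8*107 = -856)
R*f(4, -1) + W = -856*(-56 - 12/7*(-1)) - 30 = -856*(-56 + 12/7) - 30 = -856*(-380/7) - 30 = 325280/7 - 30 = 325070/7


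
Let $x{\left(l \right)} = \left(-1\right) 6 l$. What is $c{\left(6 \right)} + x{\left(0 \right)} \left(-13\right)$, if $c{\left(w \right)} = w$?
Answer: $6$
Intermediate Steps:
$x{\left(l \right)} = - 6 l$
$c{\left(6 \right)} + x{\left(0 \right)} \left(-13\right) = 6 + \left(-6\right) 0 \left(-13\right) = 6 + 0 \left(-13\right) = 6 + 0 = 6$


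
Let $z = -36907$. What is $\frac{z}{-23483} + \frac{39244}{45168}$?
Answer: $\frac{647145557}{265170036} \approx 2.4405$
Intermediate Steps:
$\frac{z}{-23483} + \frac{39244}{45168} = - \frac{36907}{-23483} + \frac{39244}{45168} = \left(-36907\right) \left(- \frac{1}{23483}\right) + 39244 \cdot \frac{1}{45168} = \frac{36907}{23483} + \frac{9811}{11292} = \frac{647145557}{265170036}$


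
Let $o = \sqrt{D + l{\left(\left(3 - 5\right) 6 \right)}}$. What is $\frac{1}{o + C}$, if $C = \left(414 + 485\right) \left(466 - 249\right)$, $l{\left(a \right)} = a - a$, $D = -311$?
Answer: $\frac{195083}{38057377200} - \frac{i \sqrt{311}}{38057377200} \approx 5.126 \cdot 10^{-6} - 4.6338 \cdot 10^{-10} i$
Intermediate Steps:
$l{\left(a \right)} = 0$
$o = i \sqrt{311}$ ($o = \sqrt{-311 + 0} = \sqrt{-311} = i \sqrt{311} \approx 17.635 i$)
$C = 195083$ ($C = 899 \cdot 217 = 195083$)
$\frac{1}{o + C} = \frac{1}{i \sqrt{311} + 195083} = \frac{1}{195083 + i \sqrt{311}}$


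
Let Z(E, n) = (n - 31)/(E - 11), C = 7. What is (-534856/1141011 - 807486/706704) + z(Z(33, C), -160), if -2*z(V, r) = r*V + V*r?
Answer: -260416366763525/1478321235864 ≈ -176.16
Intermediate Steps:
Z(E, n) = (-31 + n)/(-11 + E)
z(V, r) = -V*r (z(V, r) = -(r*V + V*r)/2 = -(V*r + V*r)/2 = -V*r)
(-534856/1141011 - 807486/706704) + z(Z(33, C), -160) = (-534856/1141011 - 807486/706704) - 1*(-31 + 7)/(-11 + 33)*(-160) = (-534856*1/1141011 - 807486*1/706704) - 1*-24/22*(-160) = (-534856/1141011 - 134581/117784) - 1*(1/22)*(-24)*(-160) = -216555880495/134392839624 - 1*(-12/11)*(-160) = -216555880495/134392839624 - 1920/11 = -260416366763525/1478321235864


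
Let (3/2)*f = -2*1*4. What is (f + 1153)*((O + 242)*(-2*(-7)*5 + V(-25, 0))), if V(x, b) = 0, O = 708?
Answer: 228959500/3 ≈ 7.6320e+7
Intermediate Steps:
f = -16/3 (f = 2*(-2*1*4)/3 = 2*(-2*4)/3 = (⅔)*(-8) = -16/3 ≈ -5.3333)
(f + 1153)*((O + 242)*(-2*(-7)*5 + V(-25, 0))) = (-16/3 + 1153)*((708 + 242)*(-2*(-7)*5 + 0)) = 3443*(950*(14*5 + 0))/3 = 3443*(950*(70 + 0))/3 = 3443*(950*70)/3 = (3443/3)*66500 = 228959500/3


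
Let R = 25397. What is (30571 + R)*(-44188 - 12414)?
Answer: -3167900736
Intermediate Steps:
(30571 + R)*(-44188 - 12414) = (30571 + 25397)*(-44188 - 12414) = 55968*(-56602) = -3167900736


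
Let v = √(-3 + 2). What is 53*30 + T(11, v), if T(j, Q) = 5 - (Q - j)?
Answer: 1606 - I ≈ 1606.0 - 1.0*I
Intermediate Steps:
v = I (v = √(-1) = I ≈ 1.0*I)
T(j, Q) = 5 + j - Q (T(j, Q) = 5 + (j - Q) = 5 + j - Q)
53*30 + T(11, v) = 53*30 + (5 + 11 - I) = 1590 + (16 - I) = 1606 - I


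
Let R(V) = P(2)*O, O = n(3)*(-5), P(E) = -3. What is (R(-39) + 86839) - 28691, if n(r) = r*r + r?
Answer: 58328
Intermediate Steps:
n(r) = r + r² (n(r) = r² + r = r + r²)
O = -60 (O = (3*(1 + 3))*(-5) = (3*4)*(-5) = 12*(-5) = -60)
R(V) = 180 (R(V) = -3*(-60) = 180)
(R(-39) + 86839) - 28691 = (180 + 86839) - 28691 = 87019 - 28691 = 58328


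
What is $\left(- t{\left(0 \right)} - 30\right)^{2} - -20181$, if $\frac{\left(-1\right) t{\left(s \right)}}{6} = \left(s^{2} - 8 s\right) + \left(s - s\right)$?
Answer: $21081$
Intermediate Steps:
$t{\left(s \right)} = - 6 s^{2} + 48 s$ ($t{\left(s \right)} = - 6 \left(\left(s^{2} - 8 s\right) + \left(s - s\right)\right) = - 6 \left(\left(s^{2} - 8 s\right) + 0\right) = - 6 \left(s^{2} - 8 s\right) = - 6 s^{2} + 48 s$)
$\left(- t{\left(0 \right)} - 30\right)^{2} - -20181 = \left(- 6 \cdot 0 \left(8 - 0\right) - 30\right)^{2} - -20181 = \left(- 6 \cdot 0 \left(8 + 0\right) - 30\right)^{2} + 20181 = \left(- 6 \cdot 0 \cdot 8 - 30\right)^{2} + 20181 = \left(\left(-1\right) 0 - 30\right)^{2} + 20181 = \left(0 - 30\right)^{2} + 20181 = \left(-30\right)^{2} + 20181 = 900 + 20181 = 21081$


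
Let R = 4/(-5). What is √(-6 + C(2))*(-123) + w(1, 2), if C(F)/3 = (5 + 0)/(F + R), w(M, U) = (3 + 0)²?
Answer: 9 - 123*√26/2 ≈ -304.59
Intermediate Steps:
w(M, U) = 9 (w(M, U) = 3² = 9)
R = -⅘ (R = 4*(-⅕) = -⅘ ≈ -0.80000)
C(F) = 15/(-⅘ + F) (C(F) = 3*((5 + 0)/(F - ⅘)) = 3*(5/(-⅘ + F)) = 15/(-⅘ + F))
√(-6 + C(2))*(-123) + w(1, 2) = √(-6 + 75/(-4 + 5*2))*(-123) + 9 = √(-6 + 75/(-4 + 10))*(-123) + 9 = √(-6 + 75/6)*(-123) + 9 = √(-6 + 75*(⅙))*(-123) + 9 = √(-6 + 25/2)*(-123) + 9 = √(13/2)*(-123) + 9 = (√26/2)*(-123) + 9 = -123*√26/2 + 9 = 9 - 123*√26/2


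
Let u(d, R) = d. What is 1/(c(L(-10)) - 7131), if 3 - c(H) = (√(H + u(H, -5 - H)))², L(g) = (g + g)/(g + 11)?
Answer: -1/7088 ≈ -0.00014108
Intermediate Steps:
L(g) = 2*g/(11 + g) (L(g) = (2*g)/(11 + g) = 2*g/(11 + g))
c(H) = 3 - 2*H (c(H) = 3 - (√(H + H))² = 3 - (√(2*H))² = 3 - (√2*√H)² = 3 - 2*H)
1/(c(L(-10)) - 7131) = 1/((3 - 4*(-10)/(11 - 10)) - 7131) = 1/((3 - 4*(-10)/1) - 7131) = 1/((3 - 4*(-10)) - 7131) = 1/((3 - 2*(-20)) - 7131) = 1/((3 + 40) - 7131) = 1/(43 - 7131) = 1/(-7088) = -1/7088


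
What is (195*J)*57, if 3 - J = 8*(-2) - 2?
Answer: 233415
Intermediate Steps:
J = 21 (J = 3 - (8*(-2) - 2) = 3 - (-16 - 2) = 3 - 1*(-18) = 3 + 18 = 21)
(195*J)*57 = (195*21)*57 = 4095*57 = 233415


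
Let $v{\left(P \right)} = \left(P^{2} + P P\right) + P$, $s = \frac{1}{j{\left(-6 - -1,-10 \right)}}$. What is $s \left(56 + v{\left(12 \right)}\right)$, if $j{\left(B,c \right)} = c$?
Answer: $- \frac{178}{5} \approx -35.6$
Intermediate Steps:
$s = - \frac{1}{10}$ ($s = \frac{1}{-10} = - \frac{1}{10} \approx -0.1$)
$v{\left(P \right)} = P + 2 P^{2}$ ($v{\left(P \right)} = \left(P^{2} + P^{2}\right) + P = 2 P^{2} + P = P + 2 P^{2}$)
$s \left(56 + v{\left(12 \right)}\right) = - \frac{56 + 12 \left(1 + 2 \cdot 12\right)}{10} = - \frac{56 + 12 \left(1 + 24\right)}{10} = - \frac{56 + 12 \cdot 25}{10} = - \frac{56 + 300}{10} = \left(- \frac{1}{10}\right) 356 = - \frac{178}{5}$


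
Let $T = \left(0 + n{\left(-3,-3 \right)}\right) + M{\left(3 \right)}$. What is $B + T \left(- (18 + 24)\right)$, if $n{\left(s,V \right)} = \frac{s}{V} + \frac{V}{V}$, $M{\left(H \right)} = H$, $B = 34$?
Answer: $-176$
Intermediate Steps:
$n{\left(s,V \right)} = 1 + \frac{s}{V}$ ($n{\left(s,V \right)} = \frac{s}{V} + 1 = 1 + \frac{s}{V}$)
$T = 5$ ($T = \left(0 + \frac{-3 - 3}{-3}\right) + 3 = \left(0 - -2\right) + 3 = \left(0 + 2\right) + 3 = 2 + 3 = 5$)
$B + T \left(- (18 + 24)\right) = 34 + 5 \left(- (18 + 24)\right) = 34 + 5 \left(\left(-1\right) 42\right) = 34 + 5 \left(-42\right) = 34 - 210 = -176$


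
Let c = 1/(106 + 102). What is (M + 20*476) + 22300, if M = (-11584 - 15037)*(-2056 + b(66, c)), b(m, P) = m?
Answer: 53007610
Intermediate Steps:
c = 1/208 ≈ 0.0048077
M = 52975790 (M = (-11584 - 15037)*(-2056 + 66) = -26621*(-1990) = 52975790)
(M + 20*476) + 22300 = (52975790 + 20*476) + 22300 = (52975790 + 9520) + 22300 = 52985310 + 22300 = 53007610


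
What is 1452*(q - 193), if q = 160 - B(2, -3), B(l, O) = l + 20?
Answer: -79860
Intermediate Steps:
B(l, O) = 20 + l
q = 138 (q = 160 - (20 + 2) = 160 - 1*22 = 160 - 22 = 138)
1452*(q - 193) = 1452*(138 - 193) = 1452*(-55) = -79860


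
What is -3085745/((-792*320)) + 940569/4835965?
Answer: 3032186525257/245125393920 ≈ 12.370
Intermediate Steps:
-3085745/((-792*320)) + 940569/4835965 = -3085745/(-253440) + 940569*(1/4835965) = -3085745*(-1/253440) + 940569/4835965 = 617149/50688 + 940569/4835965 = 3032186525257/245125393920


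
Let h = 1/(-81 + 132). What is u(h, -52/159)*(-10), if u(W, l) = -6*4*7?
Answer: 1680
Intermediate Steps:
h = 1/51 ≈ 0.019608
u(W, l) = -168 (u(W, l) = -24*7 = -168)
u(h, -52/159)*(-10) = -168*(-10) = 1680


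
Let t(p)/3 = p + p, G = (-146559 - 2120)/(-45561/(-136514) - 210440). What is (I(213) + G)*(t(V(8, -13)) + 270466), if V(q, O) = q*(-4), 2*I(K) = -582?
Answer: -2253960771608599022/28727960599 ≈ -7.8459e+7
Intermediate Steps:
I(K) = -291 (I(K) = (½)*(-582) = -291)
V(q, O) = -4*q
G = 20296765006/28727960599 (G = -148679/(-45561*(-1/136514) - 210440) = -148679/(45561/136514 - 210440) = -148679/(-28727960599/136514) = -148679*(-136514/28727960599) = 20296765006/28727960599 ≈ 0.70652)
t(p) = 6*p (t(p) = 3*(p + p) = 3*(2*p) = 6*p)
(I(213) + G)*(t(V(8, -13)) + 270466) = (-291 + 20296765006/28727960599)*(6*(-4*8) + 270466) = -8339539769303*(6*(-32) + 270466)/28727960599 = -8339539769303*(-192 + 270466)/28727960599 = -8339539769303/28727960599*270274 = -2253960771608599022/28727960599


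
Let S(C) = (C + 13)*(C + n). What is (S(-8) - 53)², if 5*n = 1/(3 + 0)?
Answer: 77284/9 ≈ 8587.1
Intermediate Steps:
n = 1/15 (n = 1/(5*(3 + 0)) = (⅕)/3 = (⅕)*(⅓) = 1/15 ≈ 0.066667)
S(C) = (13 + C)*(1/15 + C) (S(C) = (C + 13)*(C + 1/15) = (13 + C)*(1/15 + C))
(S(-8) - 53)² = ((13/15 + (-8)² + (196/15)*(-8)) - 53)² = ((13/15 + 64 - 1568/15) - 53)² = (-119/3 - 53)² = (-278/3)² = 77284/9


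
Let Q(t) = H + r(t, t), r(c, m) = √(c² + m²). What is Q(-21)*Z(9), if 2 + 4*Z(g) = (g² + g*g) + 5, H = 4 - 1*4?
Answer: 3465*√2/4 ≈ 1225.1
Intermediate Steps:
H = 0 (H = 4 - 4 = 0)
Z(g) = ¾ + g²/2 (Z(g) = -½ + ((g² + g*g) + 5)/4 = -½ + ((g² + g²) + 5)/4 = -½ + (2*g² + 5)/4 = -½ + (5 + 2*g²)/4 = -½ + (5/4 + g²/2) = ¾ + g²/2)
Q(t) = √2*√(t²) (Q(t) = 0 + √(t² + t²) = 0 + √(2*t²) = 0 + √2*√(t²) = √2*√(t²))
Q(-21)*Z(9) = (√2*√((-21)²))*(¾ + (½)*9²) = (√2*√441)*(¾ + (½)*81) = (√2*21)*(¾ + 81/2) = (21*√2)*(165/4) = 3465*√2/4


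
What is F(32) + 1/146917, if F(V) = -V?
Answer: -4701343/146917 ≈ -32.000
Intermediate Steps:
F(32) + 1/146917 = -1*32 + 1/146917 = -32 + 1/146917 = -4701343/146917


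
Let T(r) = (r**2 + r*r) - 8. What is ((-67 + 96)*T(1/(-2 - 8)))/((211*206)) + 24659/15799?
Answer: 53408594471/34335966700 ≈ 1.5555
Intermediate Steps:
T(r) = -8 + 2*r**2 (T(r) = (r**2 + r**2) - 8 = 2*r**2 - 8 = -8 + 2*r**2)
((-67 + 96)*T(1/(-2 - 8)))/((211*206)) + 24659/15799 = ((-67 + 96)*(-8 + 2*(1/(-2 - 8))**2))/((211*206)) + 24659/15799 = (29*(-8 + 2*(1/(-10))**2))/43466 + 24659*(1/15799) = (29*(-8 + 2*(-1/10)**2))*(1/43466) + 24659/15799 = (29*(-8 + 2*(1/100)))*(1/43466) + 24659/15799 = (29*(-8 + 1/50))*(1/43466) + 24659/15799 = (29*(-399/50))*(1/43466) + 24659/15799 = -11571/50*1/43466 + 24659/15799 = -11571/2173300 + 24659/15799 = 53408594471/34335966700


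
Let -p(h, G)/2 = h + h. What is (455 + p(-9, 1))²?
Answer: 241081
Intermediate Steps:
p(h, G) = -4*h (p(h, G) = -2*(h + h) = -4*h)
(455 + p(-9, 1))² = (455 - 4*(-9))² = (455 + 36)² = 491² = 241081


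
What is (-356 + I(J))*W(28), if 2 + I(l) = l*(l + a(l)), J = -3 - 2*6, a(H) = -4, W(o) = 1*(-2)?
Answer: 146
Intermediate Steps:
W(o) = -2
J = -15 (J = -3 - 12 = -15)
I(l) = -2 + l*(-4 + l) (I(l) = -2 + l*(l - 4) = -2 + l*(-4 + l))
(-356 + I(J))*W(28) = (-356 + (-2 + (-15)² - 4*(-15)))*(-2) = (-356 + (-2 + 225 + 60))*(-2) = (-356 + 283)*(-2) = -73*(-2) = 146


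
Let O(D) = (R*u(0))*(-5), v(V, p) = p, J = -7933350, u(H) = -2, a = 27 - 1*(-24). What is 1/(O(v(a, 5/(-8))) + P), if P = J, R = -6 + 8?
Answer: -1/7933330 ≈ -1.2605e-7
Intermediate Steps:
a = 51 (a = 27 + 24 = 51)
R = 2
P = -7933350
O(D) = 20 (O(D) = (2*(-2))*(-5) = -4*(-5) = 20)
1/(O(v(a, 5/(-8))) + P) = 1/(20 - 7933350) = 1/(-7933330) = -1/7933330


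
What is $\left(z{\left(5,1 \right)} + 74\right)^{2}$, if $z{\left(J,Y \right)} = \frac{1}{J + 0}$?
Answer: $\frac{137641}{25} \approx 5505.6$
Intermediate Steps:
$z{\left(J,Y \right)} = \frac{1}{J}$
$\left(z{\left(5,1 \right)} + 74\right)^{2} = \left(\frac{1}{5} + 74\right)^{2} = \left(\frac{371}{5}\right)^{2} = \frac{137641}{25}$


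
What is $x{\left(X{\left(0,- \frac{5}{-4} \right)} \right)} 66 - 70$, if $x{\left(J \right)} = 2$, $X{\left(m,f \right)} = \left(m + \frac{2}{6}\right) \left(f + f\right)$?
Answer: $62$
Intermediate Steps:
$X{\left(m,f \right)} = 2 f \left(\frac{1}{3} + m\right)$ ($X{\left(m,f \right)} = \left(m + 2 \cdot \frac{1}{6}\right) 2 f = \left(m + \frac{1}{3}\right) 2 f = \left(\frac{1}{3} + m\right) 2 f = 2 f \left(\frac{1}{3} + m\right)$)
$x{\left(X{\left(0,- \frac{5}{-4} \right)} \right)} 66 - 70 = 2 \cdot 66 - 70 = 132 - 70 = 62$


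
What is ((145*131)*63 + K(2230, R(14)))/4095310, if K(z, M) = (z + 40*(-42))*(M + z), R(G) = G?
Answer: 486177/819062 ≈ 0.59358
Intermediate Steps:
K(z, M) = (-1680 + z)*(M + z) (K(z, M) = (z - 1680)*(M + z) = (-1680 + z)*(M + z))
((145*131)*63 + K(2230, R(14)))/4095310 = ((145*131)*63 + (2230² - 1680*14 - 1680*2230 + 14*2230))/4095310 = (18995*63 + (4972900 - 23520 - 3746400 + 31220))*(1/4095310) = (1196685 + 1234200)*(1/4095310) = 2430885*(1/4095310) = 486177/819062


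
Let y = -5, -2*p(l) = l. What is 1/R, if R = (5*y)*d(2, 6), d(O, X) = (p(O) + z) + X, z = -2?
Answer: -1/75 ≈ -0.013333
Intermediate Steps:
p(l) = -l/2
d(O, X) = -2 + X - O/2 (d(O, X) = (-O/2 - 2) + X = (-2 - O/2) + X = -2 + X - O/2)
R = -75 (R = (5*(-5))*(-2 + 6 - ½*2) = -25*(-2 + 6 - 1) = -25*3 = -75)
1/R = 1/(-75) = -1/75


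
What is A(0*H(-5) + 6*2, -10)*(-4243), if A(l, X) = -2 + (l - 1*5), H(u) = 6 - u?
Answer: -21215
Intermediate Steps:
A(l, X) = -7 + l (A(l, X) = -2 + (l - 5) = -2 + (-5 + l) = -7 + l)
A(0*H(-5) + 6*2, -10)*(-4243) = (-7 + (0*(6 - 1*(-5)) + 6*2))*(-4243) = (-7 + (0*(6 + 5) + 12))*(-4243) = (-7 + (0*11 + 12))*(-4243) = (-7 + (0 + 12))*(-4243) = (-7 + 12)*(-4243) = 5*(-4243) = -21215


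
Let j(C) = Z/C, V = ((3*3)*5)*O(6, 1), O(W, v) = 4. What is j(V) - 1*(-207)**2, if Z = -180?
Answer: -42850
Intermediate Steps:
V = 180 (V = ((3*3)*5)*4 = (9*5)*4 = 45*4 = 180)
j(C) = -180/C
j(V) - 1*(-207)**2 = -180/180 - 1*(-207)**2 = -180*1/180 - 1*42849 = -1 - 42849 = -42850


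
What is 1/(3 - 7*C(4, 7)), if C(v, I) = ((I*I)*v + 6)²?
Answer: -1/285625 ≈ -3.5011e-6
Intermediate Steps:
C(v, I) = (6 + v*I²)² (C(v, I) = (I²*v + 6)² = (v*I² + 6)² = (6 + v*I²)²)
1/(3 - 7*C(4, 7)) = 1/(3 - 7*(6 + 4*7²)²) = 1/(3 - 7*(6 + 4*49)²) = 1/(3 - 7*(6 + 196)²) = 1/(3 - 7*202²) = 1/(3 - 7*40804) = 1/(3 - 285628) = 1/(-285625) = -1/285625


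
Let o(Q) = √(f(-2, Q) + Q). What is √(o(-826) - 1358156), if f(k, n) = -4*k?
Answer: √(-1358156 + I*√818) ≈ 0.01 + 1165.4*I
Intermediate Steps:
o(Q) = √(8 + Q) (o(Q) = √(-4*(-2) + Q) = √(8 + Q))
√(o(-826) - 1358156) = √(√(8 - 826) - 1358156) = √(√(-818) - 1358156) = √(I*√818 - 1358156) = √(-1358156 + I*√818)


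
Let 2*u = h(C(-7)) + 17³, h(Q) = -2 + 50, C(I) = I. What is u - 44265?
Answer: -83569/2 ≈ -41785.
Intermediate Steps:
h(Q) = 48
u = 4961/2 (u = (48 + 17³)/2 = (48 + 4913)/2 = (½)*4961 = 4961/2 ≈ 2480.5)
u - 44265 = 4961/2 - 44265 = -83569/2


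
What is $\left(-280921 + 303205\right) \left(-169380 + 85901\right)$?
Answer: $-1860246036$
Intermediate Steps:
$\left(-280921 + 303205\right) \left(-169380 + 85901\right) = 22284 \left(-83479\right) = -1860246036$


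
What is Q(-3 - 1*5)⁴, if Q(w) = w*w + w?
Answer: 9834496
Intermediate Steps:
Q(w) = w + w² (Q(w) = w² + w = w + w²)
Q(-3 - 1*5)⁴ = ((-3 - 1*5)*(1 + (-3 - 1*5)))⁴ = ((-3 - 5)*(1 + (-3 - 5)))⁴ = (-8*(1 - 8))⁴ = (-8*(-7))⁴ = 56⁴ = 9834496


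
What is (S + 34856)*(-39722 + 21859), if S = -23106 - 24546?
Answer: 228574948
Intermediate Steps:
S = -47652
(S + 34856)*(-39722 + 21859) = (-47652 + 34856)*(-39722 + 21859) = -12796*(-17863) = 228574948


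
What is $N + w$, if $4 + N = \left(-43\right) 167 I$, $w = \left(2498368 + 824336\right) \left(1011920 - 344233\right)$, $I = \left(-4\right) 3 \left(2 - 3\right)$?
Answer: $2218526179472$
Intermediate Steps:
$I = 12$ ($I = \left(-12\right) \left(-1\right) = 12$)
$w = 2218526265648$ ($w = 3322704 \cdot 667687 = 2218526265648$)
$N = -86176$ ($N = -4 + \left(-43\right) 167 \cdot 12 = -4 - 86172 = -86176$)
$N + w = -86176 + 2218526265648 = 2218526179472$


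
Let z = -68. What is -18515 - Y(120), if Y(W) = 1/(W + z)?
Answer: -962781/52 ≈ -18515.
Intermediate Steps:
Y(W) = 1/(-68 + W) (Y(W) = 1/(W - 68) = 1/(-68 + W))
-18515 - Y(120) = -18515 - 1/(-68 + 120) = -18515 - 1/52 = -962781/52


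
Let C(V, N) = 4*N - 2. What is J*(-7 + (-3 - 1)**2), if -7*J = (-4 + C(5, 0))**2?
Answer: -324/7 ≈ -46.286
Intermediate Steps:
C(V, N) = -2 + 4*N
J = -36/7 (J = -(-4 + (-2 + 4*0))**2/7 = -(-4 + (-2 + 0))**2/7 = -(-4 - 2)**2/7 = -1/7*(-6)**2 = -1/7*36 = -36/7 ≈ -5.1429)
J*(-7 + (-3 - 1)**2) = -36*(-7 + (-3 - 1)**2)/7 = -36*(-7 + (-4)**2)/7 = -36*(-7 + 16)/7 = -36/7*9 = -324/7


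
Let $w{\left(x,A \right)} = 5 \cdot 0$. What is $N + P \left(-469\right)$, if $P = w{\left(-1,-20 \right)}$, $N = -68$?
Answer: $-68$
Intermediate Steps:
$w{\left(x,A \right)} = 0$
$P = 0$
$N + P \left(-469\right) = -68 + 0 \left(-469\right) = -68 + 0 = -68$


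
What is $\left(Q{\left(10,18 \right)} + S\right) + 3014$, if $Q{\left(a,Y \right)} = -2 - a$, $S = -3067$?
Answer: $-65$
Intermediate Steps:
$\left(Q{\left(10,18 \right)} + S\right) + 3014 = \left(\left(-2 - 10\right) - 3067\right) + 3014 = \left(-12 - 3067\right) + 3014 = -3079 + 3014 = -65$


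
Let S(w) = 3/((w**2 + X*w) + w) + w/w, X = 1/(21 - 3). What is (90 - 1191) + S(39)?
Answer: -10310282/9373 ≈ -1100.0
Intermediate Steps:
X = 1/18 ≈ 0.055556
S(w) = 1 + 3/(w**2 + 19*w/18) (S(w) = 3/((w**2 + w/18) + w) + w/w = 3/(w**2 + 19*w/18) + 1 = 1 + 3/(w**2 + 19*w/18))
(90 - 1191) + S(39) = (90 - 1191) + (54 + 18*39**2 + 19*39)/(39*(19 + 18*39)) = -1101 + (54 + 18*1521 + 741)/(39*(19 + 702)) = -1101 + (1/39)*(54 + 27378 + 741)/721 = -1101 + (1/39)*(1/721)*28173 = -1101 + 9391/9373 = -10310282/9373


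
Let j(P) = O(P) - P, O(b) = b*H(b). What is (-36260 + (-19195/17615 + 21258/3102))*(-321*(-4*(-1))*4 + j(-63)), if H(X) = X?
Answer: 72900587039136/1821391 ≈ 4.0025e+7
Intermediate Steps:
O(b) = b**2 (O(b) = b*b = b**2)
j(P) = P**2 - P
(-36260 + (-19195/17615 + 21258/3102))*(-321*(-4*(-1))*4 + j(-63)) = (-36260 + (-19195/17615 + 21258/3102))*(-321*(-4*(-1))*4 - 63*(-1 - 63)) = (-36260 + (-19195*1/17615 + 21258*(1/3102)))*(-1284*4 - 63*(-64)) = (-36260 + (-3839/3523 + 3543/517))*(-321*16 + 4032) = (-36260 + 10497226/1821391)*(-5136 + 4032) = -66033140434/1821391*(-1104) = 72900587039136/1821391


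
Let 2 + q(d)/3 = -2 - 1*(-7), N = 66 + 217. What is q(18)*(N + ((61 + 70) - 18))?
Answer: 3564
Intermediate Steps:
N = 283
q(d) = 9 (q(d) = -6 + 3*(-2 - 1*(-7)) = -6 + 3*(-2 + 7) = -6 + 3*5 = -6 + 15 = 9)
q(18)*(N + ((61 + 70) - 18)) = 9*(283 + ((61 + 70) - 18)) = 9*(283 + (131 - 18)) = 9*(283 + 113) = 9*396 = 3564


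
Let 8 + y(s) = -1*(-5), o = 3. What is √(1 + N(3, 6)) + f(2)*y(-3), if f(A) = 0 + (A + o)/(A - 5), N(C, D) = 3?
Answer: 7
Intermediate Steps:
y(s) = -3 (y(s) = -8 - 1*(-5) = -8 + 5 = -3)
f(A) = (3 + A)/(-5 + A) (f(A) = 0 + (A + 3)/(A - 5) = 0 + (3 + A)/(-5 + A) = (3 + A)/(-5 + A))
√(1 + N(3, 6)) + f(2)*y(-3) = √(1 + 3) + ((3 + 2)/(-5 + 2))*(-3) = √4 + (5/(-3))*(-3) = 2 - ⅓*5*(-3) = 2 - 5/3*(-3) = 2 + 5 = 7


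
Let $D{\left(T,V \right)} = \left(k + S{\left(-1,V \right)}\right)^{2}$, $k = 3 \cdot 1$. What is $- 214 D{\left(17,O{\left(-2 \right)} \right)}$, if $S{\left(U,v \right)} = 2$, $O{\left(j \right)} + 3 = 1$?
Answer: $-5350$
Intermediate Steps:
$O{\left(j \right)} = -2$ ($O{\left(j \right)} = -3 + 1 = -2$)
$k = 3$
$D{\left(T,V \right)} = 25$ ($D{\left(T,V \right)} = \left(3 + 2\right)^{2} = 5^{2} = 25$)
$- 214 D{\left(17,O{\left(-2 \right)} \right)} = \left(-214\right) 25 = -5350$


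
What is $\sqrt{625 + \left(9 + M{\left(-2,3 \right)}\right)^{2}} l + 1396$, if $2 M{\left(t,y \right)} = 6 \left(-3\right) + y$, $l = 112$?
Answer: $1396 + 56 \sqrt{2509} \approx 4201.0$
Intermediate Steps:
$M{\left(t,y \right)} = -9 + \frac{y}{2}$ ($M{\left(t,y \right)} = \frac{6 \left(-3\right) + y}{2} = \frac{-18 + y}{2} = -9 + \frac{y}{2}$)
$\sqrt{625 + \left(9 + M{\left(-2,3 \right)}\right)^{2}} l + 1396 = \sqrt{625 + \left(9 + \left(-9 + \frac{1}{2} \cdot 3\right)\right)^{2}} \cdot 112 + 1396 = \sqrt{625 + \left(9 + \left(-9 + \frac{3}{2}\right)\right)^{2}} \cdot 112 + 1396 = \sqrt{625 + \left(9 - \frac{15}{2}\right)^{2}} \cdot 112 + 1396 = \sqrt{625 + \left(\frac{3}{2}\right)^{2}} \cdot 112 + 1396 = \sqrt{625 + \frac{9}{4}} \cdot 112 + 1396 = \sqrt{\frac{2509}{4}} \cdot 112 + 1396 = \frac{\sqrt{2509}}{2} \cdot 112 + 1396 = 56 \sqrt{2509} + 1396 = 1396 + 56 \sqrt{2509}$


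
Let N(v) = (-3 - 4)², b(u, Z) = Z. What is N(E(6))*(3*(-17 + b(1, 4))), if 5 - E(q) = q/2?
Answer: -1911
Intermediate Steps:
E(q) = 5 - q/2
N(v) = 49 (N(v) = (-7)² = 49)
N(E(6))*(3*(-17 + b(1, 4))) = 49*(3*(-17 + 4)) = 49*(3*(-13)) = 49*(-39) = -1911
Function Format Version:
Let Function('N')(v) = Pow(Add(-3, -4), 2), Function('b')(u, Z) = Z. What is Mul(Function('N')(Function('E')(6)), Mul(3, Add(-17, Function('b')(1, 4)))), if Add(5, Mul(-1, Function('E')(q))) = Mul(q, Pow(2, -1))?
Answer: -1911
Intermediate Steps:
Function('E')(q) = Add(5, Mul(Rational(-1, 2), q)) (Function('E')(q) = Add(5, Mul(-1, Mul(q, Pow(2, -1)))) = Add(5, Mul(-1, Mul(q, Rational(1, 2)))) = Add(5, Mul(-1, Mul(Rational(1, 2), q))) = Add(5, Mul(Rational(-1, 2), q)))
Function('N')(v) = 49 (Function('N')(v) = Pow(-7, 2) = 49)
Mul(Function('N')(Function('E')(6)), Mul(3, Add(-17, Function('b')(1, 4)))) = Mul(49, Mul(3, Add(-17, 4))) = Mul(49, Mul(3, -13)) = Mul(49, -39) = -1911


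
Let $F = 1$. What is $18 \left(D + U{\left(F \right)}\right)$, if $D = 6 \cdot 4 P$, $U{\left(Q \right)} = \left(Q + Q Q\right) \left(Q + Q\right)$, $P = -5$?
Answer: $-2088$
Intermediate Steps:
$U{\left(Q \right)} = 2 Q \left(Q + Q^{2}\right)$ ($U{\left(Q \right)} = \left(Q + Q^{2}\right) 2 Q = 2 Q \left(Q + Q^{2}\right)$)
$D = -120$ ($D = 6 \cdot 4 \left(-5\right) = 24 \left(-5\right) = -120$)
$18 \left(D + U{\left(F \right)}\right) = 18 \left(-120 + 2 \cdot 1^{2} \left(1 + 1\right)\right) = 18 \left(-120 + 2 \cdot 1 \cdot 2\right) = 18 \left(-120 + 4\right) = 18 \left(-116\right) = -2088$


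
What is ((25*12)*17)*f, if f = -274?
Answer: -1397400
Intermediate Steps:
((25*12)*17)*f = ((25*12)*17)*(-274) = (300*17)*(-274) = 5100*(-274) = -1397400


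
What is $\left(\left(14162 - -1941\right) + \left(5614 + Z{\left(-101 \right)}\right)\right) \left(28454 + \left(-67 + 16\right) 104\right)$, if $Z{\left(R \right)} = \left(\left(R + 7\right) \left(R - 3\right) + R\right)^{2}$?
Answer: $2167472967300$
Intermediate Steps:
$Z{\left(R \right)} = \left(R + \left(-3 + R\right) \left(7 + R\right)\right)^{2}$ ($Z{\left(R \right)} = \left(\left(7 + R\right) \left(-3 + R\right) + R\right)^{2} = \left(\left(-3 + R\right) \left(7 + R\right) + R\right)^{2} = \left(R + \left(-3 + R\right) \left(7 + R\right)\right)^{2}$)
$\left(\left(14162 - -1941\right) + \left(5614 + Z{\left(-101 \right)}\right)\right) \left(28454 + \left(-67 + 16\right) 104\right) = \left(\left(14162 - -1941\right) + \left(5614 + \left(-21 + \left(-101\right)^{2} + 5 \left(-101\right)\right)^{2}\right)\right) \left(28454 + \left(-67 + 16\right) 104\right) = \left(\left(14162 + 1941\right) + \left(5614 + \left(-21 + 10201 - 505\right)^{2}\right)\right) \left(28454 - 5304\right) = \left(16103 + \left(5614 + 9675^{2}\right)\right) \left(28454 - 5304\right) = \left(16103 + \left(5614 + 93605625\right)\right) 23150 = \left(16103 + 93611239\right) 23150 = 93627342 \cdot 23150 = 2167472967300$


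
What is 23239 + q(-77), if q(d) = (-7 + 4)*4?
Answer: 23227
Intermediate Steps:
q(d) = -12 (q(d) = -3*4 = -12)
23239 + q(-77) = 23239 - 12 = 23227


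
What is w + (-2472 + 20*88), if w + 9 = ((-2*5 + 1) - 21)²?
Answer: 179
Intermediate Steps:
w = 891 (w = -9 + ((-2*5 + 1) - 21)² = -9 + ((-10 + 1) - 21)² = -9 + (-9 - 21)² = -9 + (-30)² = -9 + 900 = 891)
w + (-2472 + 20*88) = 891 + (-2472 + 20*88) = 891 + (-2472 + 1760) = 891 - 712 = 179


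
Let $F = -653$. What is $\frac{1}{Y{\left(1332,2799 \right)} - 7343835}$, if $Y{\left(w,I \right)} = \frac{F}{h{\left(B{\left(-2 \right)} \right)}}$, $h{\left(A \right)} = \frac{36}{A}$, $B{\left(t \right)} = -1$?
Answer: $- \frac{36}{264377407} \approx -1.3617 \cdot 10^{-7}$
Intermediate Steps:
$Y{\left(w,I \right)} = \frac{653}{36}$ ($Y{\left(w,I \right)} = - \frac{653}{36 \frac{1}{-1}} = - \frac{653}{36 \left(-1\right)} = - \frac{653}{-36} = \left(-653\right) \left(- \frac{1}{36}\right) = \frac{653}{36}$)
$\frac{1}{Y{\left(1332,2799 \right)} - 7343835} = \frac{1}{\frac{653}{36} - 7343835} = \frac{1}{- \frac{264377407}{36}} = - \frac{36}{264377407}$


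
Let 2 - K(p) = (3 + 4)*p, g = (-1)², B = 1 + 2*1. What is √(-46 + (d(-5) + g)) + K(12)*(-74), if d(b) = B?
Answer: 6068 + I*√42 ≈ 6068.0 + 6.4807*I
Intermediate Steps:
B = 3 (B = 1 + 2 = 3)
d(b) = 3
g = 1
K(p) = 2 - 7*p (K(p) = 2 - (3 + 4)*p = 2 - 7*p)
√(-46 + (d(-5) + g)) + K(12)*(-74) = √(-46 + (3 + 1)) + (2 - 7*12)*(-74) = √(-46 + 4) + (2 - 84)*(-74) = √(-42) - 82*(-74) = I*√42 + 6068 = 6068 + I*√42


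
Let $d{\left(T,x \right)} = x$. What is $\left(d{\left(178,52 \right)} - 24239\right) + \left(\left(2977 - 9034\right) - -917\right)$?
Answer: $-29327$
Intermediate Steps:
$\left(d{\left(178,52 \right)} - 24239\right) + \left(\left(2977 - 9034\right) - -917\right) = \left(52 - 24239\right) + \left(\left(2977 - 9034\right) - -917\right) = -24187 + \left(-6057 + 917\right) = -24187 - 5140 = -29327$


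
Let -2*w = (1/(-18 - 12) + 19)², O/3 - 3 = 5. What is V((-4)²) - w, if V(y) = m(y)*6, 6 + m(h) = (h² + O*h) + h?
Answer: 7343761/1800 ≈ 4079.9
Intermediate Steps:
O = 24 (O = 9 + 3*5 = 9 + 15 = 24)
m(h) = -6 + h² + 25*h (m(h) = -6 + ((h² + 24*h) + h) = -6 + (h² + 25*h) = -6 + h² + 25*h)
V(y) = -36 + 6*y² + 150*y (V(y) = (-6 + y² + 25*y)*6 = -36 + 6*y² + 150*y)
w = -323761/1800 (w = -(1/(-18 - 12) + 19)²/2 = -(1/(-30) + 19)²/2 = -(-1/30 + 19)²/2 = -(569/30)²/2 = -½*323761/900 = -323761/1800 ≈ -179.87)
V((-4)²) - w = (-36 + 6*((-4)²)² + 150*(-4)²) - 1*(-323761/1800) = (-36 + 6*16² + 150*16) + 323761/1800 = (-36 + 6*256 + 2400) + 323761/1800 = (-36 + 1536 + 2400) + 323761/1800 = 3900 + 323761/1800 = 7343761/1800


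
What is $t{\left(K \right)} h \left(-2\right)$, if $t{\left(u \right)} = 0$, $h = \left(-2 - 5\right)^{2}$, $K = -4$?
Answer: $0$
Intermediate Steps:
$h = 49$ ($h = \left(-7\right)^{2} = 49$)
$t{\left(K \right)} h \left(-2\right) = 0 \cdot 49 \left(-2\right) = 0 \left(-2\right) = 0$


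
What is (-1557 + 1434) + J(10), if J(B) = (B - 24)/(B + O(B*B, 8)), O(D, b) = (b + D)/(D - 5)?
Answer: -65732/529 ≈ -124.26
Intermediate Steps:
O(D, b) = (D + b)/(-5 + D)
J(B) = (-24 + B)/(B + (8 + B²)/(-5 + B²)) (J(B) = (B - 24)/(B + (B*B + 8)/(-5 + B*B)) = (-24 + B)/(B + (B² + 8)/(-5 + B²)) = (-24 + B)/(B + (8 + B²)/(-5 + B²)))
(-1557 + 1434) + J(10) = (-1557 + 1434) + (-24 + 10)*(-5 + 10²)/(8 + 10² + 10*(-5 + 10²)) = -123 - 14*(-5 + 100)/(8 + 100 + 10*(-5 + 100)) = -123 - 14*95/(8 + 100 + 10*95) = -123 - 14*95/(8 + 100 + 950) = -123 - 14*95/1058 = -123 + (1/1058)*(-14)*95 = -123 - 665/529 = -65732/529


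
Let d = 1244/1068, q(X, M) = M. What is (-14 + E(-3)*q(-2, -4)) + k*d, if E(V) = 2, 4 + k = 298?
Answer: 28520/89 ≈ 320.45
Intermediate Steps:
k = 294 (k = -4 + 298 = 294)
d = 311/267 (d = 1244*(1/1068) = 311/267 ≈ 1.1648)
(-14 + E(-3)*q(-2, -4)) + k*d = (-14 + 2*(-4)) + 294*(311/267) = (-14 - 8) + 30478/89 = -22 + 30478/89 = 28520/89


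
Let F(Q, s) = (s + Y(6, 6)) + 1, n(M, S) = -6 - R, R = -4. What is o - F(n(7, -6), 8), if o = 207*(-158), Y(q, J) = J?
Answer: -32721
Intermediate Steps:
o = -32706
n(M, S) = -2 (n(M, S) = -6 - 1*(-4) = -6 + 4 = -2)
F(Q, s) = 7 + s (F(Q, s) = (s + 6) + 1 = (6 + s) + 1 = 7 + s)
o - F(n(7, -6), 8) = -32706 - (7 + 8) = -32706 - 1*15 = -32706 - 15 = -32721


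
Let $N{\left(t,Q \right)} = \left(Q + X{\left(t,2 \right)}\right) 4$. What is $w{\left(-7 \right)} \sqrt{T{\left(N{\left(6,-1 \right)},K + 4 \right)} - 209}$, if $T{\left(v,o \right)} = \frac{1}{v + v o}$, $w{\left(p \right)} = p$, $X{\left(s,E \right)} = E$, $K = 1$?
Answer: $- \frac{7 i \sqrt{30090}}{12} \approx - 101.19 i$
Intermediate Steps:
$N{\left(t,Q \right)} = 8 + 4 Q$ ($N{\left(t,Q \right)} = \left(Q + 2\right) 4 = \left(2 + Q\right) 4 = 8 + 4 Q$)
$T{\left(v,o \right)} = \frac{1}{v + o v}$
$w{\left(-7 \right)} \sqrt{T{\left(N{\left(6,-1 \right)},K + 4 \right)} - 209} = - 7 \sqrt{\frac{1}{\left(8 + 4 \left(-1\right)\right) \left(1 + \left(1 + 4\right)\right)} - 209} = - 7 \sqrt{\frac{1}{\left(8 - 4\right) \left(1 + 5\right)} - 209} = - 7 \sqrt{\frac{1}{4 \cdot 6} - 209} = - 7 \sqrt{\frac{1}{4} \cdot \frac{1}{6} - 209} = - 7 \sqrt{\frac{1}{24} - 209} = - 7 \sqrt{- \frac{5015}{24}} = - 7 \frac{i \sqrt{30090}}{12} = - \frac{7 i \sqrt{30090}}{12}$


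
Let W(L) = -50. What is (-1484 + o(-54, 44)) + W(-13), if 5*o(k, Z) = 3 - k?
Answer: -7613/5 ≈ -1522.6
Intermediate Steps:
o(k, Z) = ⅗ - k/5 (o(k, Z) = (3 - k)/5 = ⅗ - k/5)
(-1484 + o(-54, 44)) + W(-13) = (-1484 + (⅗ - ⅕*(-54))) - 50 = (-1484 + (⅗ + 54/5)) - 50 = (-1484 + 57/5) - 50 = -7363/5 - 50 = -7613/5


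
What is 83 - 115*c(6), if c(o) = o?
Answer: -607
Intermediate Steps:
83 - 115*c(6) = 83 - 115*6 = 83 - 690 = -607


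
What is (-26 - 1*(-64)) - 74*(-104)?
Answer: 7734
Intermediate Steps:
(-26 - 1*(-64)) - 74*(-104) = (-26 + 64) + 7696 = 38 + 7696 = 7734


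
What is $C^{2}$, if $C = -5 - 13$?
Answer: $324$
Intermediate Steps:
$C = -18$ ($C = -5 - 13 = -18$)
$C^{2} = \left(-18\right)^{2} = 324$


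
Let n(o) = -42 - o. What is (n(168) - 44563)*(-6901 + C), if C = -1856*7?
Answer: 890669289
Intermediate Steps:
C = -12992
(n(168) - 44563)*(-6901 + C) = ((-42 - 1*168) - 44563)*(-6901 - 12992) = ((-42 - 168) - 44563)*(-19893) = (-210 - 44563)*(-19893) = -44773*(-19893) = 890669289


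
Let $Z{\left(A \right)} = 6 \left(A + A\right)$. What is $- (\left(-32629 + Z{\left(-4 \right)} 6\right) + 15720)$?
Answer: $17197$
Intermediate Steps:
$Z{\left(A \right)} = 12 A$ ($Z{\left(A \right)} = 6 \cdot 2 A = 12 A$)
$- (\left(-32629 + Z{\left(-4 \right)} 6\right) + 15720) = - (\left(-32629 + 12 \left(-4\right) 6\right) + 15720) = - (\left(-32629 - 288\right) + 15720) = - (-32917 + 15720) = \left(-1\right) \left(-17197\right) = 17197$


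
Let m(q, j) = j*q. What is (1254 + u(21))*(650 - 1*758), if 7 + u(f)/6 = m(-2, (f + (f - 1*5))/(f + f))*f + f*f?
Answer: -392688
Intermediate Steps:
u(f) = -12 - 12*f + 6*f² (u(f) = -42 + 6*((((f + (f - 1*5))/(f + f))*(-2))*f + f*f) = -42 + 6*((((f + (f - 5))/((2*f)))*(-2))*f + f²) = -42 + 6*((((f + (-5 + f))*(1/(2*f)))*(-2))*f + f²) = -42 + 6*((((-5 + 2*f)*(1/(2*f)))*(-2))*f + f²) = -42 + 6*((((-5 + 2*f)/(2*f))*(-2))*f + f²) = -42 + 6*((-(-5 + 2*f)/f)*f + f²) = -42 + 6*((5 - 2*f) + f²) = -42 + 6*(5 + f² - 2*f) = -42 + (30 - 12*f + 6*f²) = -12 - 12*f + 6*f²)
(1254 + u(21))*(650 - 1*758) = (1254 + (-12 - 12*21 + 6*21²))*(650 - 1*758) = (1254 + (-12 - 252 + 6*441))*(650 - 758) = (1254 + (-12 - 252 + 2646))*(-108) = (1254 + 2382)*(-108) = 3636*(-108) = -392688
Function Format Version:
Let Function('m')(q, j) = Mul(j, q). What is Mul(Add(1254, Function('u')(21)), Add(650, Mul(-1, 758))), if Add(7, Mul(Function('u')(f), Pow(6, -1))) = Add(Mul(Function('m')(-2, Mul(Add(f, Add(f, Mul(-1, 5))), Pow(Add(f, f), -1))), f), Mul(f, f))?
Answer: -392688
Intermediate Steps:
Function('u')(f) = Add(-12, Mul(-12, f), Mul(6, Pow(f, 2))) (Function('u')(f) = Add(-42, Mul(6, Add(Mul(Mul(Mul(Add(f, Add(f, Mul(-1, 5))), Pow(Add(f, f), -1)), -2), f), Mul(f, f)))) = Add(-42, Mul(6, Add(Mul(Mul(Mul(Add(f, Add(f, -5)), Pow(Mul(2, f), -1)), -2), f), Pow(f, 2)))) = Add(-42, Mul(6, Add(Mul(Mul(Mul(Add(f, Add(-5, f)), Mul(Rational(1, 2), Pow(f, -1))), -2), f), Pow(f, 2)))) = Add(-42, Mul(6, Add(Mul(Mul(Mul(Add(-5, Mul(2, f)), Mul(Rational(1, 2), Pow(f, -1))), -2), f), Pow(f, 2)))) = Add(-42, Mul(6, Add(Mul(Mul(Mul(Rational(1, 2), Pow(f, -1), Add(-5, Mul(2, f))), -2), f), Pow(f, 2)))) = Add(-42, Mul(6, Add(Mul(Mul(-1, Pow(f, -1), Add(-5, Mul(2, f))), f), Pow(f, 2)))) = Add(-42, Mul(6, Add(Add(5, Mul(-2, f)), Pow(f, 2)))) = Add(-42, Mul(6, Add(5, Pow(f, 2), Mul(-2, f)))) = Add(-42, Add(30, Mul(-12, f), Mul(6, Pow(f, 2)))) = Add(-12, Mul(-12, f), Mul(6, Pow(f, 2))))
Mul(Add(1254, Function('u')(21)), Add(650, Mul(-1, 758))) = Mul(Add(1254, Add(-12, Mul(-12, 21), Mul(6, Pow(21, 2)))), Add(650, Mul(-1, 758))) = Mul(Add(1254, Add(-12, -252, Mul(6, 441))), Add(650, -758)) = Mul(Add(1254, Add(-12, -252, 2646)), -108) = Mul(Add(1254, 2382), -108) = Mul(3636, -108) = -392688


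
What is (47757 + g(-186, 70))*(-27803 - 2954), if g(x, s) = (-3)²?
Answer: -1469138862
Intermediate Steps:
g(x, s) = 9
(47757 + g(-186, 70))*(-27803 - 2954) = (47757 + 9)*(-27803 - 2954) = 47766*(-30757) = -1469138862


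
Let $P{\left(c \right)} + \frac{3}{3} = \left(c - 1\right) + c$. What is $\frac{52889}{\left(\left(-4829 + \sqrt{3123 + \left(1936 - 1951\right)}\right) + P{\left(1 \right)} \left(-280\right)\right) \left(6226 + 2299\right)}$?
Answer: $- \frac{23218271}{18070003075} - \frac{105778 \sqrt{777}}{198770033825} \approx -0.0012997$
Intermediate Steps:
$P{\left(c \right)} = -2 + 2 c$ ($P{\left(c \right)} = -1 + \left(\left(c - 1\right) + c\right) = -1 + \left(\left(-1 + c\right) + c\right) = -1 + \left(-1 + 2 c\right) = -2 + 2 c$)
$\frac{52889}{\left(\left(-4829 + \sqrt{3123 + \left(1936 - 1951\right)}\right) + P{\left(1 \right)} \left(-280\right)\right) \left(6226 + 2299\right)} = \frac{52889}{\left(\left(-4829 + \sqrt{3123 + \left(1936 - 1951\right)}\right) + \left(-2 + 2 \cdot 1\right) \left(-280\right)\right) \left(6226 + 2299\right)} = \frac{52889}{\left(\left(-4829 + \sqrt{3123 + \left(1936 - 1951\right)}\right) + \left(-2 + 2\right) \left(-280\right)\right) 8525} = \frac{52889}{\left(\left(-4829 + \sqrt{3123 - 15}\right) + 0 \left(-280\right)\right) 8525} = \frac{52889}{\left(\left(-4829 + \sqrt{3108}\right) + 0\right) 8525} = \frac{52889}{\left(\left(-4829 + 2 \sqrt{777}\right) + 0\right) 8525} = \frac{52889}{\left(-4829 + 2 \sqrt{777}\right) 8525} = \frac{52889}{-41167225 + 17050 \sqrt{777}}$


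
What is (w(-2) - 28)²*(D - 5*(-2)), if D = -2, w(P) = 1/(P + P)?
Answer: 12769/2 ≈ 6384.5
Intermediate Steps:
w(P) = 1/(2*P)
(w(-2) - 28)²*(D - 5*(-2)) = ((½)/(-2) - 28)²*(-2 - 5*(-2)) = ((½)*(-½) - 28)²*(-2 + 10) = (-¼ - 28)²*8 = (-113/4)²*8 = (12769/16)*8 = 12769/2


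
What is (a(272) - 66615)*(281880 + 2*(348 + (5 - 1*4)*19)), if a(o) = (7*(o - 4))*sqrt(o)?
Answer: -18826331610 + 2120735456*sqrt(17) ≈ -1.0082e+10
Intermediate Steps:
a(o) = sqrt(o)*(-28 + 7*o) (a(o) = (7*(-4 + o))*sqrt(o) = (-28 + 7*o)*sqrt(o) = sqrt(o)*(-28 + 7*o))
(a(272) - 66615)*(281880 + 2*(348 + (5 - 1*4)*19)) = (7*sqrt(272)*(-4 + 272) - 66615)*(281880 + 2*(348 + (5 - 1*4)*19)) = (7*(4*sqrt(17))*268 - 66615)*(281880 + 2*(348 + (5 - 4)*19)) = (7504*sqrt(17) - 66615)*(281880 + 2*(348 + 1*19)) = (-66615 + 7504*sqrt(17))*(281880 + 2*(348 + 19)) = (-66615 + 7504*sqrt(17))*(281880 + 2*367) = (-66615 + 7504*sqrt(17))*(281880 + 734) = (-66615 + 7504*sqrt(17))*282614 = -18826331610 + 2120735456*sqrt(17)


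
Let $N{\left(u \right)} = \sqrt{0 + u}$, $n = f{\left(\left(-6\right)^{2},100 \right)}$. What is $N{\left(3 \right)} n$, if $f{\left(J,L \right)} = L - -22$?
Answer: $122 \sqrt{3} \approx 211.31$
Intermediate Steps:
$f{\left(J,L \right)} = 22 + L$ ($f{\left(J,L \right)} = L + 22 = 22 + L$)
$n = 122$ ($n = 22 + 100 = 122$)
$N{\left(u \right)} = \sqrt{u}$
$N{\left(3 \right)} n = \sqrt{3} \cdot 122 = 122 \sqrt{3}$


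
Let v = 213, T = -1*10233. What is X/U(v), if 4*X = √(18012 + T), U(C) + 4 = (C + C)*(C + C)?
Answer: √7779/725888 ≈ 0.00012150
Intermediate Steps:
T = -10233
U(C) = -4 + 4*C² (U(C) = -4 + (C + C)*(C + C) = -4 + (2*C)*(2*C) = -4 + 4*C²)
X = √7779/4 (X = √(18012 - 10233)/4 = √7779/4 ≈ 22.050)
X/U(v) = (√7779/4)/(-4 + 4*213²) = (√7779/4)/(-4 + 4*45369) = (√7779/4)/(-4 + 181476) = (√7779/4)/181472 = (√7779/4)*(1/181472) = √7779/725888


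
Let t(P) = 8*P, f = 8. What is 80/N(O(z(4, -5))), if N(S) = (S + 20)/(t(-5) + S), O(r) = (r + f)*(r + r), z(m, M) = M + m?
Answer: -720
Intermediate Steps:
O(r) = 2*r*(8 + r) (O(r) = (r + 8)*(r + r) = (8 + r)*(2*r) = 2*r*(8 + r))
N(S) = (20 + S)/(-40 + S) (N(S) = (S + 20)/(8*(-5) + S) = (20 + S)/(-40 + S))
80/N(O(z(4, -5))) = 80/(((20 + 2*(-5 + 4)*(8 + (-5 + 4)))/(-40 + 2*(-5 + 4)*(8 + (-5 + 4))))) = 80/(((20 + 2*(-1)*(8 - 1))/(-40 + 2*(-1)*(8 - 1)))) = 80/(((20 + 2*(-1)*7)/(-40 + 2*(-1)*7))) = 80/(((20 - 14)/(-40 - 14))) = 80/((6/(-54))) = 80/((-1/54*6)) = 80/(-⅑) = 80*(-9) = -720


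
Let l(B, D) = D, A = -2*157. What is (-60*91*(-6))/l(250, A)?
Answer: -16380/157 ≈ -104.33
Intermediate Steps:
A = -314
(-60*91*(-6))/l(250, A) = (-60*91*(-6))/(-314) = -5460*(-6)*(-1/314) = 32760*(-1/314) = -16380/157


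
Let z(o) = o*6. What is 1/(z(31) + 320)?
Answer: 1/506 ≈ 0.0019763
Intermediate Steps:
z(o) = 6*o
1/(z(31) + 320) = 1/(6*31 + 320) = 1/(186 + 320) = 1/506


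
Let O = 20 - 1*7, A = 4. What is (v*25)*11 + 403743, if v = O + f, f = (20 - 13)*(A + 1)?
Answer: 416943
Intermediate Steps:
f = 35 (f = (20 - 13)*(4 + 1) = 7*5 = 35)
O = 13 (O = 20 - 7 = 13)
v = 48 (v = 13 + 35 = 48)
(v*25)*11 + 403743 = (48*25)*11 + 403743 = 1200*11 + 403743 = 13200 + 403743 = 416943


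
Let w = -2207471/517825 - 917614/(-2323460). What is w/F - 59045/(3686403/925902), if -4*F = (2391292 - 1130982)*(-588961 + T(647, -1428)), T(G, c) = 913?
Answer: -2763490282849601120559436786713/186342794244234164076562000 ≈ -14830.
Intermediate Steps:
w = -66482958573/17187795350 (w = -2207471*1/517825 - 917614*(-1/2323460) = -315353/73975 + 458807/1161730 = -66482958573/17187795350 ≈ -3.8680)
F = 185280693720 (F = -(2391292 - 1130982)*(-588961 + 913)/4 = -630155*(-588048)/2 = -¼*(-741122774880) = 185280693720)
w/F - 59045/(3686403/925902) = -66482958573/17187795350/185280693720 - 59045/(3686403/925902) = -66482958573/17187795350*1/185280693720 - 59045/(3686403*(1/925902)) = -22160986191/1061522215321796734000 - 59045/1228801/308634 = -22160986191/1061522215321796734000 - 59045*308634/1228801 = -22160986191/1061522215321796734000 - 2603327790/175543 = -2763490282849601120559436786713/186342794244234164076562000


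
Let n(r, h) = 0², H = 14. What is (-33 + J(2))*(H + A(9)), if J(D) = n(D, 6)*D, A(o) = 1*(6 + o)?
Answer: -957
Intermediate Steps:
n(r, h) = 0
A(o) = 6 + o
J(D) = 0 (J(D) = 0*D = 0)
(-33 + J(2))*(H + A(9)) = (-33 + 0)*(14 + (6 + 9)) = -33*(14 + 15) = -33*29 = -957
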